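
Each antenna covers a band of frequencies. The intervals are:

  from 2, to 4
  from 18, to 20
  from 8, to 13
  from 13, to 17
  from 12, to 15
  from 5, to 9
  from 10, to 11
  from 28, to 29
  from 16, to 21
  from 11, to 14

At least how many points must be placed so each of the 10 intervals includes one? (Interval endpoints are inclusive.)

6

Sort by right endpoint; whenever an interval is uncovered, place a point at its right end.
Sorted: [2,4] [5,9] [10,11] [8,13] [11,14] [12,15] [13,17] [18,20] [16,21] [28,29]
{[2,4]} hit by 4; {[5,9]} hit by 9; {[10,11],[8,13],[11,14]} hit by 11; {[12,15],[13,17]} hit by 15; {[18,20],[16,21]} hit by 20; {[28,29]} hit by 29.
Points: 4, 9, 11, 15, 20, 29 (6 total).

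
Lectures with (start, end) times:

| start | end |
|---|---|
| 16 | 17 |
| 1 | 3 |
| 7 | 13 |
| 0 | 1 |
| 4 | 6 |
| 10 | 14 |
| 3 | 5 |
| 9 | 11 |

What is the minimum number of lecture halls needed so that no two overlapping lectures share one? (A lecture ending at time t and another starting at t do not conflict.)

Count concurrent intervals with a sweep; the peak is the room count.
starts: [0, 1, 3, 4, 7, 9, 10, 16]
ends:   [1, 3, 5, 6, 11, 13, 14, 17]
s0→1 e1→0 s1→1 e3→0 s3→1 s4→2 e5→1 e6→0 s7→1 s9→2 s10→3  — peak 3.

3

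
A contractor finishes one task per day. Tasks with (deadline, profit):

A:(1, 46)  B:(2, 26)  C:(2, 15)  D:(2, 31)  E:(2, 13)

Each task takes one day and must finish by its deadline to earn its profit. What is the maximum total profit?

Sort by profit descending; place each in the latest free slot ≤ its deadline.
By profit: A(d1,46), D(d2,31), B(d2,26), C(d2,15), E(d2,13)
A→slot 1; D→slot 2; B skipped; C skipped; E skipped.
Profit = 46 + 31 = 77

77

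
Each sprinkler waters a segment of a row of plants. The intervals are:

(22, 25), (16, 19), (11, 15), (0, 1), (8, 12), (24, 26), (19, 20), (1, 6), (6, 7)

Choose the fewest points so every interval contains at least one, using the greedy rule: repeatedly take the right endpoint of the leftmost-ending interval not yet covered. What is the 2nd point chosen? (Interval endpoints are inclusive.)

7

Process intervals by earliest right end; each time one isn't hit yet, stab at its right endpoint.
Sorted: [0,1] [1,6] [6,7] [8,12] [11,15] [16,19] [19,20] [22,25] [24,26]
{[0,1],[1,6]} hit by 1; {[6,7]} hit by 7; {[8,12],[11,15]} hit by 12; {[16,19],[19,20]} hit by 19; {[22,25],[24,26]} hit by 25.
Points: 1, 7, 12, 19, 25 (5 total).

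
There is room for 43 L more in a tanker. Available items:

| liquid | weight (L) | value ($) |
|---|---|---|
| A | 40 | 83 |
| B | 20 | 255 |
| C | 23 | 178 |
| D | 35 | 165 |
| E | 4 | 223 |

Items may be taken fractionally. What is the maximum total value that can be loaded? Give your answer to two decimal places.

Order: E (223/4=55.75) > B (255/20=12.75) > C (178/23=7.74) > D (165/35=4.71) > A (83/40=2.08)
Fill: take E (4 @ 223) → take B (20 @ 255) → take 19/23 of C → 147.04; 43/43 used.
Total value = 625.04

625.04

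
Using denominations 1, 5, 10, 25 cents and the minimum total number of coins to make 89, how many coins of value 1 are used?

4

Use the largest denomination that fits, subtract, and repeat.
89 = 3×25 + 1×10 + 4×1
Count of 1: 4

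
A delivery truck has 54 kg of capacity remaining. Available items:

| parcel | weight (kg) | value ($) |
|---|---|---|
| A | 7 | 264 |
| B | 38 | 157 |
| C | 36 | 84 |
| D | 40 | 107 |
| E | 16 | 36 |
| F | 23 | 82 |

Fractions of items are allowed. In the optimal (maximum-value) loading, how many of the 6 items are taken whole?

Sort by value per unit weight and fill in that order.
Order: A (264/7=37.71) > B (157/38=4.13) > F (82/23=3.57) > D (107/40=2.67) > C (84/36=2.33) > E (36/16=2.25)
Fill: take A (7 @ 264) → take B (38 @ 157) → take 9/23 of F → 32.09; 54/54 used.
2 item(s) taken whole; one partial (take 9/23 of F).

2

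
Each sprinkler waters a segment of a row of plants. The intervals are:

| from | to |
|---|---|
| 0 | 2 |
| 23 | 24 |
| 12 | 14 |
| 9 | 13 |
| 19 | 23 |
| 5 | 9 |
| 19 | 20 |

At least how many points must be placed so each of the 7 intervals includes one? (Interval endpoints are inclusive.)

5

By right end: [0,2]  [5,9]  [9,13]  [12,14]  [19,20]  [19,23]  [23,24]
[0,2] uncovered → point at 2; [5,9] uncovered → point at 9; [12,14] uncovered → point at 14; [19,20] uncovered → point at 20; [23,24] uncovered → point at 24.
Points: 2, 9, 14, 20, 24 (5 total).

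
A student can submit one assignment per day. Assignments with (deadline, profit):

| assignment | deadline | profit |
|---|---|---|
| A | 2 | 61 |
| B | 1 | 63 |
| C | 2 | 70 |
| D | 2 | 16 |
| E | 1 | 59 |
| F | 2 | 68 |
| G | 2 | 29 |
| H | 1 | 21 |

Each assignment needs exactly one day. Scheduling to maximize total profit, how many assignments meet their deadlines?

2

Take jobs in profit order; each goes to the latest open slot no later than its deadline.
By profit: C(d2,70), F(d2,68), B(d1,63), A(d2,61), E(d1,59), G(d2,29), H(d1,21), D(d2,16)
C→slot 2; F→slot 1; B skipped; A skipped; E skipped; G skipped; H skipped; D skipped.
2 of 8 scheduled.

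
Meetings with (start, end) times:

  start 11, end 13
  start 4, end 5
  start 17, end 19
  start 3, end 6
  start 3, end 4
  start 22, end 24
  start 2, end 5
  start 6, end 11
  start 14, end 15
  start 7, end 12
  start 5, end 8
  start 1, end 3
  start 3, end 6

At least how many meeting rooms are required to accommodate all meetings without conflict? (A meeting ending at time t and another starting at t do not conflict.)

4

The answer is the maximum number of intervals overlapping at any instant.
starts: [1, 2, 3, 3, 3, 4, 5, 6, 7, 11, 14, 17, 22]
ends:   [3, 4, 5, 5, 6, 6, 8, 11, 12, 13, 15, 19, 24]
s1→1 s2→2 e3→1 s3→2 s3→3 s3→4  — peak 4.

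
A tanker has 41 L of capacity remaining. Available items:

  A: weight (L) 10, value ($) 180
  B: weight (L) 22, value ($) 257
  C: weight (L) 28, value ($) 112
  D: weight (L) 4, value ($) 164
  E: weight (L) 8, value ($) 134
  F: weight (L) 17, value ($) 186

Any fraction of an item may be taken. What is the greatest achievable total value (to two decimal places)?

699.95

Greedy by value/weight ratio, highest first.
Order: D (164/4=41.00) > A (180/10=18.00) > E (134/8=16.75) > B (257/22=11.68) > F (186/17=10.94) > C (112/28=4.00)
Fill: take D (4 @ 164) → take A (10 @ 180) → take E (8 @ 134) → take 19/22 of B → 221.95; 41/41 used.
Total value = 699.95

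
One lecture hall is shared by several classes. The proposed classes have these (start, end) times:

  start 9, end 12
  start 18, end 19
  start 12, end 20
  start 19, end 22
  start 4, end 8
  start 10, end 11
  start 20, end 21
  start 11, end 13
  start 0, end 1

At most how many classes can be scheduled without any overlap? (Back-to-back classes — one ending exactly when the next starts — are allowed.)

6

Sorted by end: (0,1)  (4,8)  (10,11)  (9,12)  (11,13)  (18,19)  (12,20)  (20,21)  (19,22)
take (0,1); take (4,8); take (10,11); take (11,13); take (18,19); skip (12,20); take (20,21).
Selected 6 classes.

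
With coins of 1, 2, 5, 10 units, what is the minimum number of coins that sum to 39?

6

Use the largest denomination that fits, subtract, and repeat.
39 − 3×10→9 − 1×5→4 − 2×2→0
Total coins = 3 + 1 + 2 = 6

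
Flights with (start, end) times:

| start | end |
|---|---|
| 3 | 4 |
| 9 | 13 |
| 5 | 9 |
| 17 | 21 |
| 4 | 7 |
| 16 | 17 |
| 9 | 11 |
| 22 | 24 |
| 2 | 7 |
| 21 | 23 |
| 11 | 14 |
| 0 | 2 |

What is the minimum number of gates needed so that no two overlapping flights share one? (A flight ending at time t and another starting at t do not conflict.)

3

starts: [0, 2, 3, 4, 5, 9, 9, 11, 16, 17, 21, 22]
ends:   [2, 4, 7, 7, 9, 11, 13, 14, 17, 21, 23, 24]
s0→1 e2→0 s2→1 s3→2 e4→1 s4→2 s5→3  — peak 3.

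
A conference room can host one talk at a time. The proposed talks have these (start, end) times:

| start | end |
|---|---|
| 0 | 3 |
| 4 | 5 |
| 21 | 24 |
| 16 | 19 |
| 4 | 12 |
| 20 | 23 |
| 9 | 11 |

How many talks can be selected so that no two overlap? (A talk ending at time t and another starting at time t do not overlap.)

5

Sorted by end: (0,3)  (4,5)  (9,11)  (4,12)  (16,19)  (20,23)  (21,24)
take (0,3); take (4,5); take (9,11); skip (4,12); take (16,19); take (20,23); skip (21,24).
Selected 5 talks.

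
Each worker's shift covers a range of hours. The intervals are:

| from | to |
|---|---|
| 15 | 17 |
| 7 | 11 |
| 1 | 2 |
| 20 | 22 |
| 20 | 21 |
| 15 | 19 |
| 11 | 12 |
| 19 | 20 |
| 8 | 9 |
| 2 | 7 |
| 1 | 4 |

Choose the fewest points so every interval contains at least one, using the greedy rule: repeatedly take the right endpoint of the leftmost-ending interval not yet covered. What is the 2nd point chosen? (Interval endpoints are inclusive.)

9

Process intervals by earliest right end; each time one isn't hit yet, stab at its right endpoint.
Sorted: [1,2] [1,4] [2,7] [8,9] [7,11] [11,12] [15,17] [15,19] [19,20] [20,21] [20,22]
{[1,2],[1,4],[2,7]} hit by 2; {[8,9],[7,11]} hit by 9; {[11,12]} hit by 12; {[15,17],[15,19]} hit by 17; {[19,20],[20,21],[20,22]} hit by 20.
Points: 2, 9, 12, 17, 20 (5 total).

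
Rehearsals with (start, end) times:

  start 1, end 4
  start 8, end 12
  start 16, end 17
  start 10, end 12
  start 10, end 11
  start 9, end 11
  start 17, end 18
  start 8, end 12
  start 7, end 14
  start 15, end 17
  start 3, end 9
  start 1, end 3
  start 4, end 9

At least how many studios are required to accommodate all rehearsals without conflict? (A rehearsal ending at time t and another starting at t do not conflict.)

6

The answer is the maximum number of intervals overlapping at any instant.
starts: [1, 1, 3, 4, 7, 8, 8, 9, 10, 10, 15, 16, 17]
ends:   [3, 4, 9, 9, 11, 11, 12, 12, 12, 14, 17, 17, 18]
s1→1 s1→2 e3→1 s3→2 e4→1 s4→2 s7→3 s8→4 s8→5 e9→4 e9→3 s9→4 s10→5 s10→6  — peak 6.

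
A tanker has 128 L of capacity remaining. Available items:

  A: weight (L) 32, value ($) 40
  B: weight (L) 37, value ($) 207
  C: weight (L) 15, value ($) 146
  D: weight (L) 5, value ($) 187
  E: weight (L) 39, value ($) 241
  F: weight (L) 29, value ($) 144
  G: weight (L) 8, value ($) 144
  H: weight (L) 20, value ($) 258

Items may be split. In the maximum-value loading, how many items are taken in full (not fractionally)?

6

Sort by value per unit weight and fill in that order.
Order: D (187/5=37.40) > G (144/8=18.00) > H (258/20=12.90) > C (146/15=9.73) > E (241/39=6.18) > B (207/37=5.59) > F (144/29=4.97) > A (40/32=1.25)
Fill: take D (5 @ 187) → take G (8 @ 144) → take H (20 @ 258) → take C (15 @ 146) → take E (39 @ 241) → take B (37 @ 207) → take 4/29 of F → 19.86; 128/128 used.
6 item(s) taken whole; one partial (take 4/29 of F).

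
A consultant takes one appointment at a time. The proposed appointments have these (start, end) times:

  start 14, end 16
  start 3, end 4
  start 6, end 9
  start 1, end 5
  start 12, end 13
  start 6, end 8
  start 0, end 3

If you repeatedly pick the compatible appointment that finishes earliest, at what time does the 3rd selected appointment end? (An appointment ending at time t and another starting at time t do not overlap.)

Sort by end time and greedily take each interval whose start is ≥ the last chosen end.
Sorted by end: (0,3)  (3,4)  (1,5)  (6,8)  (6,9)  (12,13)  (14,16)
take (0,3); take (3,4); take (6,8); take (12,13); take (14,16).
Selected: (0,3) (3,4) (6,8) (12,13) (14,16)

8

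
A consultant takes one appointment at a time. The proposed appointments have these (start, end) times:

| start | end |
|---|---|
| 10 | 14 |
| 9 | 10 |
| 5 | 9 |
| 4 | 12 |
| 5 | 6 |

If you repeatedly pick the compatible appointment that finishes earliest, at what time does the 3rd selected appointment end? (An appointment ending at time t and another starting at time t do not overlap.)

14

By end time: (5,6), (5,9), (9,10), (4,12), (10,14).
Pick (5,6); next start ≥ 6 → (9,10); next start ≥ 10 → (10,14).
Selected: (5,6) (9,10) (10,14)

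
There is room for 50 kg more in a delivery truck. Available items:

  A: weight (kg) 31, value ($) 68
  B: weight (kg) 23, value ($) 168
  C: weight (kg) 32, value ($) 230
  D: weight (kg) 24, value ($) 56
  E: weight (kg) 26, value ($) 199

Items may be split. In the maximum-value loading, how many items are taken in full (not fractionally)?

2

Sort by value per unit weight and fill in that order.
Ratios (sorted): E 7.65, B 7.30, C 7.19, D 2.33, A 2.19
take E (26 @ 199); take B (23 @ 168); take 1/32 of C → 7.19. Capacity used 50/50.
2 item(s) taken whole; one partial (take 1/32 of C).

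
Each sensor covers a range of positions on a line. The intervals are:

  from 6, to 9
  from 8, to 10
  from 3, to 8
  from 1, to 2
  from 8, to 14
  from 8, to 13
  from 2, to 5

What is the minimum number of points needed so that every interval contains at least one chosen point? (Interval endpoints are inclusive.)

2

Sort by right endpoint; whenever an interval is uncovered, place a point at its right end.
Sorted: [1,2] [2,5] [3,8] [6,9] [8,10] [8,13] [8,14]
{[1,2],[2,5]} hit by 2; {[3,8],[6,9],[8,10],[8,13],[8,14]} hit by 8.
Points: 2, 8 (2 total).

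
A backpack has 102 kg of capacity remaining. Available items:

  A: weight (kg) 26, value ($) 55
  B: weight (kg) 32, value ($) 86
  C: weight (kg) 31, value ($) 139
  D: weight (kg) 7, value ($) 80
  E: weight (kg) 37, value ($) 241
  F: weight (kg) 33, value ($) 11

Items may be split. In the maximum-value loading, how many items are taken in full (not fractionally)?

Order: D (80/7=11.43) > E (241/37=6.51) > C (139/31=4.48) > B (86/32=2.69) > A (55/26=2.12) > F (11/33=0.33)
Fill: take D (7 @ 80) → take E (37 @ 241) → take C (31 @ 139) → take 27/32 of B → 72.56; 102/102 used.
3 item(s) taken whole; one partial (take 27/32 of B).

3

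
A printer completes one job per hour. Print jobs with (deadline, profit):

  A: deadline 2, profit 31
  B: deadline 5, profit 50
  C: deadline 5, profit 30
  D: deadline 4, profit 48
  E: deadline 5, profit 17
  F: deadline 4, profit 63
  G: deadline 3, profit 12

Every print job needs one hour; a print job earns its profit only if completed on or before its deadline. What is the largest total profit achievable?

222

Sort by profit descending; place each in the latest free slot ≤ its deadline.
By profit: F(d4,63), B(d5,50), D(d4,48), A(d2,31), C(d5,30), E(d5,17), G(d3,12)
F→slot 4; B→slot 5; D→slot 3; A→slot 2; C→slot 1; E skipped; G skipped.
Profit = 30 + 31 + 48 + 63 + 50 = 222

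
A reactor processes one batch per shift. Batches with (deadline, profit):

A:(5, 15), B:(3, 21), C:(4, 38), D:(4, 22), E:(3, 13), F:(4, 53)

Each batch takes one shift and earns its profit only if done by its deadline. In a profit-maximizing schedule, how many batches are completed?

5

Profit order: F=53 C=38 D=22 B=21 A=15 E=13
Assign: F→slot 4, C→slot 3, D→slot 2, B→slot 1, A→slot 5, E skipped.
Slots: [1:B] [2:D] [3:C] [4:F] [5:A]
5 of 6 scheduled.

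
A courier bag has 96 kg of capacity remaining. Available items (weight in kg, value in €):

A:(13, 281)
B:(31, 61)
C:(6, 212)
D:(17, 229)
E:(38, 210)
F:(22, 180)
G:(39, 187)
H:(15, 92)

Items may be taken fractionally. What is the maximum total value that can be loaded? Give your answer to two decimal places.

1121.11

Order: C (212/6=35.33) > A (281/13=21.62) > D (229/17=13.47) > F (180/22=8.18) > H (92/15=6.13) > E (210/38=5.53) > G (187/39=4.79) > B (61/31=1.97)
Fill: take C (6 @ 212) → take A (13 @ 281) → take D (17 @ 229) → take F (22 @ 180) → take H (15 @ 92) → take 23/38 of E → 127.11; 96/96 used.
Total value = 1121.11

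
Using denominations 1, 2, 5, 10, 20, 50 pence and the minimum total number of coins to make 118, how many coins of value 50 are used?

2

Greedy: take as many of the largest coin as possible, then repeat with the remainder.
118 = 2×50 + 1×10 + 1×5 + 1×2 + 1×1
Count of 50: 2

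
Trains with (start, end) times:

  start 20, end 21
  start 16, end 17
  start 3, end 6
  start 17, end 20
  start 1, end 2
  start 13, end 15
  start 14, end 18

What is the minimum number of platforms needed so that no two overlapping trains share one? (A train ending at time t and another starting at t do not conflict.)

2

Count concurrent intervals with a sweep; the peak is the room count.
Events (time:±→running): 1:+→1 2:-→0 3:+→1 6:-→0 13:+→1 14:+→2 … peak 2.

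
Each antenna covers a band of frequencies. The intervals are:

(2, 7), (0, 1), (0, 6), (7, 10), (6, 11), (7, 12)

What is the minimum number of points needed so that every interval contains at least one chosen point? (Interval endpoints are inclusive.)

2

By right end: [0,1]  [0,6]  [2,7]  [7,10]  [6,11]  [7,12]
[0,1] uncovered → point at 1; [2,7] uncovered → point at 7.
Points: 1, 7 (2 total).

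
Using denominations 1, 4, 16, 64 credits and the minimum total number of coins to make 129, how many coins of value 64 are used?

2

Use the largest denomination that fits, subtract, and repeat.
129 − 2×64→1 − 1×1→0
Count of 64: 2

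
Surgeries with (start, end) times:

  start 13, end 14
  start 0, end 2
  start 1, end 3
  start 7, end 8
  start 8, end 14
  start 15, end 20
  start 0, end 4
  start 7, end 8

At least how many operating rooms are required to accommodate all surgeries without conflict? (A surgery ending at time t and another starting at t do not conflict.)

3

Events (time:±→running): 0:+→1 0:+→2 1:+→3 … peak 3.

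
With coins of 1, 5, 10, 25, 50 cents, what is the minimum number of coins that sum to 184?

9

184 − 3×50→34 − 1×25→9 − 1×5→4 − 4×1→0
Total coins = 3 + 1 + 1 + 4 = 9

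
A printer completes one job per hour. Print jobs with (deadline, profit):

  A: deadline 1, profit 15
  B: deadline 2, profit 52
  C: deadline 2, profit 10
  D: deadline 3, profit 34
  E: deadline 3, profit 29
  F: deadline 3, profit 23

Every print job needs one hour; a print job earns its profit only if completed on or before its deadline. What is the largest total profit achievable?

115

By profit: B(d2,52), D(d3,34), E(d3,29), F(d3,23), A(d1,15), C(d2,10)
B→slot 2; D→slot 3; E→slot 1; F skipped; A skipped; C skipped.
Profit = 29 + 52 + 34 = 115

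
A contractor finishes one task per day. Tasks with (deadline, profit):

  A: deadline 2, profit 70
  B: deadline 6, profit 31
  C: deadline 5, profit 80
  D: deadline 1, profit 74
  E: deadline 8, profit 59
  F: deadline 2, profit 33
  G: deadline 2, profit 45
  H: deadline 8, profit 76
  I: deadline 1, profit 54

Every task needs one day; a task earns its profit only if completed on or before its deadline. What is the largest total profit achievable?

390

Take jobs in profit order; each goes to the latest open slot no later than its deadline.
By profit: C(d5,80), H(d8,76), D(d1,74), A(d2,70), E(d8,59), I(d1,54), G(d2,45), F(d2,33), B(d6,31)
C→slot 5; H→slot 8; D→slot 1; A→slot 2; E→slot 7; I skipped; G skipped; F skipped; B→slot 6.
Profit = 74 + 70 + 80 + 31 + 59 + 76 = 390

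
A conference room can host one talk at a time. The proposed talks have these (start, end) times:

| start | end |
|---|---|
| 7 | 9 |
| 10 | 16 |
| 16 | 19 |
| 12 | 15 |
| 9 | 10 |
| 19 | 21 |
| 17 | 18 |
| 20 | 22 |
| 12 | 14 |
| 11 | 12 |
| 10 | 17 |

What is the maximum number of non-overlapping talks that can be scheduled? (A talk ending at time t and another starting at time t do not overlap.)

6

By end time: (7,9), (9,10), (11,12), (12,14), (12,15), (10,16), (10,17), (17,18), (16,19), (19,21), (20,22).
Pick (7,9); next start ≥ 9 → (9,10); next start ≥ 10 → (11,12); next start ≥ 12 → (12,14); next start ≥ 14 → (17,18); next start ≥ 18 → (19,21).
Selected 6 talks.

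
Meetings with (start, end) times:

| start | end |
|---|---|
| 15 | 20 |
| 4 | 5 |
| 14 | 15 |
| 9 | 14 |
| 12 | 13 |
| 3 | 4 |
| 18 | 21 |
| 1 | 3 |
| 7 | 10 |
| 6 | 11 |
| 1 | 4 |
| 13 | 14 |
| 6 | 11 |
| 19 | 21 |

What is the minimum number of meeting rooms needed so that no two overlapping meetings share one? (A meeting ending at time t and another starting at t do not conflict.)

The answer is the maximum number of intervals overlapping at any instant.
starts: [1, 1, 3, 4, 6, 6, 7, 9, 12, 13, 14, 15, 18, 19]
ends:   [3, 4, 4, 5, 10, 11, 11, 13, 14, 14, 15, 20, 21, 21]
s1→1 s1→2 e3→1 s3→2 e4→1 e4→0 s4→1 e5→0 s6→1 s6→2 s7→3 s9→4  — peak 4.

4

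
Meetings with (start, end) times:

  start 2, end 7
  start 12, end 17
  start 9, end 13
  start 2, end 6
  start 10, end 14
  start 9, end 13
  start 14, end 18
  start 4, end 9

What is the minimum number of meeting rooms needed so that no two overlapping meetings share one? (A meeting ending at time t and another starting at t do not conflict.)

The answer is the maximum number of intervals overlapping at any instant.
starts: [2, 2, 4, 9, 9, 10, 12, 14]
ends:   [6, 7, 9, 13, 13, 14, 17, 18]
s2→1 s2→2 s4→3 e6→2 e7→1 e9→0 s9→1 s9→2 s10→3 s12→4  — peak 4.

4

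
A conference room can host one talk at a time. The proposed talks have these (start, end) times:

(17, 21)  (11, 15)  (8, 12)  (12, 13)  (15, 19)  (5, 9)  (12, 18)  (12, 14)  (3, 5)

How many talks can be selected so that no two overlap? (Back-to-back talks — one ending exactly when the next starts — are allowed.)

4

Greedy by earliest finish: after sorting by end time, pick each interval compatible with the last pick.
By end time: (3,5), (5,9), (8,12), (12,13), (12,14), (11,15), (12,18), (15,19), (17,21).
Pick (3,5); next start ≥ 5 → (5,9); next start ≥ 9 → (12,13); next start ≥ 13 → (15,19).
Selected 4 talks.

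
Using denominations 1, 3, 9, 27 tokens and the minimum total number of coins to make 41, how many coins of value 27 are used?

1

41 = 1×27 + 1×9 + 1×3 + 2×1
Count of 27: 1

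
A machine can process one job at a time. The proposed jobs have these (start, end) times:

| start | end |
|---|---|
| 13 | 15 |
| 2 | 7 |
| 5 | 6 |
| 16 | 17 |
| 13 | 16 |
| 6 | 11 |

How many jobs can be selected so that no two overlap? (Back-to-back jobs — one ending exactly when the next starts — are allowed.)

4

Order by finish time; keep every interval that doesn't clash with the previous kept one.
Sorted by end: (5,6)  (2,7)  (6,11)  (13,15)  (13,16)  (16,17)
take (5,6); skip (2,7); take (6,11); take (13,15); take (16,17).
Selected 4 jobs.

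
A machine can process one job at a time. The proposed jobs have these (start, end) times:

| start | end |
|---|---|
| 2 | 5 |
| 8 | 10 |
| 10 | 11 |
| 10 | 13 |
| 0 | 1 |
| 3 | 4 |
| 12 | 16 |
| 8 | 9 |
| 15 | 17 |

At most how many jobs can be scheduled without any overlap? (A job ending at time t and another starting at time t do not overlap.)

Order by finish time; keep every interval that doesn't clash with the previous kept one.
Sorted by end: (0,1)  (3,4)  (2,5)  (8,9)  (8,10)  (10,11)  (10,13)  (12,16)  (15,17)
take (0,1); take (3,4); skip (2,5); take (8,9); skip (8,10); take (10,11); skip (10,13); take (12,16).
Selected 5 jobs.

5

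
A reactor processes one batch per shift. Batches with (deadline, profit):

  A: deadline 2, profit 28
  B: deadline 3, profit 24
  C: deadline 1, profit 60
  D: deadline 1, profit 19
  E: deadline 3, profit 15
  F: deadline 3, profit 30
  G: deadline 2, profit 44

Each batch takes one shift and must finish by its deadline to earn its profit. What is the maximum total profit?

134

Take jobs in profit order; each goes to the latest open slot no later than its deadline.
Profit order: C=60 G=44 F=30 A=28 B=24 D=19 E=15
Assign: C→slot 1, G→slot 2, F→slot 3, A skipped, B skipped, D skipped, E skipped.
Slots: [1:C] [2:G] [3:F]
Profit = 60 + 44 + 30 = 134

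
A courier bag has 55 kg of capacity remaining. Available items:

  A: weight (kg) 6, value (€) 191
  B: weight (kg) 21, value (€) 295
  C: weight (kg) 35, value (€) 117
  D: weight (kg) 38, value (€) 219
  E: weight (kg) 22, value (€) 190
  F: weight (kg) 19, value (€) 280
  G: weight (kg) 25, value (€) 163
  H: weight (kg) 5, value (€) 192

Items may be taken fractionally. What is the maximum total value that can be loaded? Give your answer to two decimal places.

992.55

Greedy by value/weight ratio, highest first.
Order: H (192/5=38.40) > A (191/6=31.83) > F (280/19=14.74) > B (295/21=14.05) > E (190/22=8.64) > G (163/25=6.52) > D (219/38=5.76) > C (117/35=3.34)
Fill: take H (5 @ 192) → take A (6 @ 191) → take F (19 @ 280) → take B (21 @ 295) → take 4/22 of E → 34.55; 55/55 used.
Total value = 992.55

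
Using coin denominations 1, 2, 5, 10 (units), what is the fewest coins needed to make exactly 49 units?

7

49 = 4×10 + 1×5 + 2×2
Total coins = 4 + 1 + 2 = 7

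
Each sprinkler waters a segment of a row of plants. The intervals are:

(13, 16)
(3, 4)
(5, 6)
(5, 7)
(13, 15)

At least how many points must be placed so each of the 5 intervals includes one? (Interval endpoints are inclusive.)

3

By right end: [3,4]  [5,6]  [5,7]  [13,15]  [13,16]
[3,4] uncovered → point at 4; [5,6] uncovered → point at 6; [13,15] uncovered → point at 15.
Points: 4, 6, 15 (3 total).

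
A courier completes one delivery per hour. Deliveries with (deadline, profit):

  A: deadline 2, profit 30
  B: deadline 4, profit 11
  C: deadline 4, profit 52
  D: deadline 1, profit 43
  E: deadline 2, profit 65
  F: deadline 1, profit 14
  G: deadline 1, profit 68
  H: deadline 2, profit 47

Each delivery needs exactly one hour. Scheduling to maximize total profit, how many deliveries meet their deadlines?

Profit order: G=68 E=65 C=52 H=47 D=43 A=30 F=14 B=11
Assign: G→slot 1, E→slot 2, C→slot 4, H skipped, D skipped, A skipped, F skipped, B→slot 3.
Slots: [1:G] [2:E] [3:B] [4:C]
4 of 8 scheduled.

4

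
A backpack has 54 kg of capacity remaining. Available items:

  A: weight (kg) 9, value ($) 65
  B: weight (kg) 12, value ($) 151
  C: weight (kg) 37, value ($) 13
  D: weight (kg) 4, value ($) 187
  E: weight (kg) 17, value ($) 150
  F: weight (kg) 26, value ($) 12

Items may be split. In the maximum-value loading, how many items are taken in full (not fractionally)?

4

Sort by value per unit weight and fill in that order.
Ratios (sorted): D 46.75, B 12.58, E 8.82, A 7.22, F 0.46, C 0.35
take D (4 @ 187); take B (12 @ 151); take E (17 @ 150); take A (9 @ 65); take 12/26 of F → 5.54. Capacity used 54/54.
4 item(s) taken whole; one partial (take 12/26 of F).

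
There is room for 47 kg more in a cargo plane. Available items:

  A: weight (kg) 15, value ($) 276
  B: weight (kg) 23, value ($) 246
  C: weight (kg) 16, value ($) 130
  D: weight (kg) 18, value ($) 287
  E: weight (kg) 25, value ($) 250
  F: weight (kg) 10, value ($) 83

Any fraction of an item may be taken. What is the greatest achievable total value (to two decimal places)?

Sort by value per unit weight and fill in that order.
Order: A (276/15=18.40) > D (287/18=15.94) > B (246/23=10.70) > E (250/25=10.00) > F (83/10=8.30) > C (130/16=8.12)
Fill: take A (15 @ 276) → take D (18 @ 287) → take 14/23 of B → 149.74; 47/47 used.
Total value = 712.74

712.74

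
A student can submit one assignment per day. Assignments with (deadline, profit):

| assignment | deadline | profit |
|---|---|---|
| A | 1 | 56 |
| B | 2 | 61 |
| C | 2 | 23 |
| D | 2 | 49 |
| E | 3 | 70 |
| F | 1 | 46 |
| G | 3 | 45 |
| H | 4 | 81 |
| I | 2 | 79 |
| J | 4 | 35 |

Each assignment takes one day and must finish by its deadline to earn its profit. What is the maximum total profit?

Take jobs in profit order; each goes to the latest open slot no later than its deadline.
Profit order: H=81 I=79 E=70 B=61 A=56 D=49 F=46 G=45 J=35 C=23
Assign: H→slot 4, I→slot 2, E→slot 3, B→slot 1, A skipped, D skipped, F skipped, G skipped, J skipped, C skipped.
Slots: [1:B] [2:I] [3:E] [4:H]
Profit = 61 + 79 + 70 + 81 = 291

291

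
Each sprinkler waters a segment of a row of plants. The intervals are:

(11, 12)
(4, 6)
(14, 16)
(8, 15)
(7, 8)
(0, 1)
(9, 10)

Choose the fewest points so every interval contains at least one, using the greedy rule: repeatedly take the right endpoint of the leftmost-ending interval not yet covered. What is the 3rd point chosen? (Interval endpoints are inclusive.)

Process intervals by earliest right end; each time one isn't hit yet, stab at its right endpoint.
Sorted: [0,1] [4,6] [7,8] [9,10] [11,12] [8,15] [14,16]
{[0,1]} hit by 1; {[4,6]} hit by 6; {[7,8]} hit by 8; {[9,10]} hit by 10; {[11,12],[8,15]} hit by 12; {[14,16]} hit by 16.
Points: 1, 6, 8, 10, 12, 16 (6 total).

8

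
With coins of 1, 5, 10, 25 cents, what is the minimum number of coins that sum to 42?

5

42 = 1×25 + 1×10 + 1×5 + 2×1
Total coins = 1 + 1 + 1 + 2 = 5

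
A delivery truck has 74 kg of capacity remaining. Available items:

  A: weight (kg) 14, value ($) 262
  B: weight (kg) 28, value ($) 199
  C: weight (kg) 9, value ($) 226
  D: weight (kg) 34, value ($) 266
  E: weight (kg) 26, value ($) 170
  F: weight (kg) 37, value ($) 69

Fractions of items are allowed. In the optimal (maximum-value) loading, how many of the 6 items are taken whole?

Sort by value per unit weight and fill in that order.
Order: C (226/9=25.11) > A (262/14=18.71) > D (266/34=7.82) > B (199/28=7.11) > E (170/26=6.54) > F (69/37=1.86)
Fill: take C (9 @ 226) → take A (14 @ 262) → take D (34 @ 266) → take 17/28 of B → 120.82; 74/74 used.
3 item(s) taken whole; one partial (take 17/28 of B).

3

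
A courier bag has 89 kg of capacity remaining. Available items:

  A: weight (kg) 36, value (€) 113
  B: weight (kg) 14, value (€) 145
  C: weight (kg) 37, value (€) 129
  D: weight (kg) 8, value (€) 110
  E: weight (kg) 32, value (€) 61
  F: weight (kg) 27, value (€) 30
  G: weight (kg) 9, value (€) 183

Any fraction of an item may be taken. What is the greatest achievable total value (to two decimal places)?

Greedy by value/weight ratio, highest first.
Order: G (183/9=20.33) > D (110/8=13.75) > B (145/14=10.36) > C (129/37=3.49) > A (113/36=3.14) > E (61/32=1.91) > F (30/27=1.11)
Fill: take G (9 @ 183) → take D (8 @ 110) → take B (14 @ 145) → take C (37 @ 129) → take 21/36 of A → 65.92; 89/89 used.
Total value = 632.92

632.92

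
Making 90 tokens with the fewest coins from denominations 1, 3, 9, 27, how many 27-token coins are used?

3

Greedy: take as many of the largest coin as possible, then repeat with the remainder.
90 = 3×27 + 1×9
Count of 27: 3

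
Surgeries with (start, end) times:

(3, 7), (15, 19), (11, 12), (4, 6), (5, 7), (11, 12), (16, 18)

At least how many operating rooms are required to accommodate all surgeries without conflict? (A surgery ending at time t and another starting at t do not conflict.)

The answer is the maximum number of intervals overlapping at any instant.
Events (time:±→running): 3:+→1 4:+→2 5:+→3 … peak 3.

3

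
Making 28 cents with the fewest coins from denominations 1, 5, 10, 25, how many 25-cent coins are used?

1

28 = 1×25 + 3×1
Count of 25: 1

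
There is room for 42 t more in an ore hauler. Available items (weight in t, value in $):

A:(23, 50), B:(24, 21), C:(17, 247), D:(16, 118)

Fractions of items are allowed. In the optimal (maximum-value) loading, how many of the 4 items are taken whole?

Order: C (247/17=14.53) > D (118/16=7.38) > A (50/23=2.17) > B (21/24=0.88)
Fill: take C (17 @ 247) → take D (16 @ 118) → take 9/23 of A → 19.57; 42/42 used.
2 item(s) taken whole; one partial (take 9/23 of A).

2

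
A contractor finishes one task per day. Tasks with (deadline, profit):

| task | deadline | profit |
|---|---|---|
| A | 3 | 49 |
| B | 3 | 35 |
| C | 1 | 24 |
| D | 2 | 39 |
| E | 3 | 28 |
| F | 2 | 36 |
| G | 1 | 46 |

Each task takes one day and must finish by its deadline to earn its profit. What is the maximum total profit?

Sort by profit descending; place each in the latest free slot ≤ its deadline.
Profit order: A=49 G=46 D=39 F=36 B=35 E=28 C=24
Assign: A→slot 3, G→slot 1, D→slot 2, F skipped, B skipped, E skipped, C skipped.
Slots: [1:G] [2:D] [3:A]
Profit = 46 + 39 + 49 = 134

134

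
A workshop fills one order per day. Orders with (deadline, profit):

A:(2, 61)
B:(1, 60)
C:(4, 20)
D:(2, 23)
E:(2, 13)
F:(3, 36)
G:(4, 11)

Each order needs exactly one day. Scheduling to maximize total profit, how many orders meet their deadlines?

4

Take jobs in profit order; each goes to the latest open slot no later than its deadline.
By profit: A(d2,61), B(d1,60), F(d3,36), D(d2,23), C(d4,20), E(d2,13), G(d4,11)
A→slot 2; B→slot 1; F→slot 3; D skipped; C→slot 4; E skipped; G skipped.
4 of 7 scheduled.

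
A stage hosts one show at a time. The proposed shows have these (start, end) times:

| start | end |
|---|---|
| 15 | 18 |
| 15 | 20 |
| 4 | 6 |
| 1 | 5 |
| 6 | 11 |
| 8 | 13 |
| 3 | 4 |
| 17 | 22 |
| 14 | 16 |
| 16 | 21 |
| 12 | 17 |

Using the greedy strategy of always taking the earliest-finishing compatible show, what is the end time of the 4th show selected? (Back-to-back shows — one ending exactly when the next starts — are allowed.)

16

Sort by end time and greedily take each interval whose start is ≥ the last chosen end.
Sorted by end: (3,4)  (1,5)  (4,6)  (6,11)  (8,13)  (14,16)  (12,17)  (15,18)  (15,20)  (16,21)  (17,22)
take (3,4); skip (1,5); take (4,6); take (6,11); take (14,16); take (16,21).
Selected: (3,4) (4,6) (6,11) (14,16) (16,21)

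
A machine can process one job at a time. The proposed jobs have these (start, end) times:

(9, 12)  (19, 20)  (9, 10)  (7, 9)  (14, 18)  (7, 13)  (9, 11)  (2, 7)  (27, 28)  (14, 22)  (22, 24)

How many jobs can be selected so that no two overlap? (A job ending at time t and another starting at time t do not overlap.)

7

By end time: (2,7), (7,9), (9,10), (9,11), (9,12), (7,13), (14,18), (19,20), (14,22), (22,24), (27,28).
Pick (2,7); next start ≥ 7 → (7,9); next start ≥ 9 → (9,10); next start ≥ 10 → (14,18); next start ≥ 18 → (19,20); next start ≥ 20 → (22,24); next start ≥ 24 → (27,28).
Selected 7 jobs.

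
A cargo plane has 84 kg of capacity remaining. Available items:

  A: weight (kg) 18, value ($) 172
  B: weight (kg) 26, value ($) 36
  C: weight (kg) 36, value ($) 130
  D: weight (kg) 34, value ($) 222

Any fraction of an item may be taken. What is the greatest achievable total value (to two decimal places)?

Order: A (172/18=9.56) > D (222/34=6.53) > C (130/36=3.61) > B (36/26=1.38)
Fill: take A (18 @ 172) → take D (34 @ 222) → take 32/36 of C → 115.56; 84/84 used.
Total value = 509.56

509.56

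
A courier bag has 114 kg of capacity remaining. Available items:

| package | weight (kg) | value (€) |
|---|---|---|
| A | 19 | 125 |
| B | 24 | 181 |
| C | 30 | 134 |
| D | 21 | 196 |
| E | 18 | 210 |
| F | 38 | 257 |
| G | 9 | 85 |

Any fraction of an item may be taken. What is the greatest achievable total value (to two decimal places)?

Greedy by value/weight ratio, highest first.
Order: E (210/18=11.67) > G (85/9=9.44) > D (196/21=9.33) > B (181/24=7.54) > F (257/38=6.76) > A (125/19=6.58) > C (134/30=4.47)
Fill: take E (18 @ 210) → take G (9 @ 85) → take D (21 @ 196) → take B (24 @ 181) → take F (38 @ 257) → take 4/19 of A → 26.32; 114/114 used.
Total value = 955.32

955.32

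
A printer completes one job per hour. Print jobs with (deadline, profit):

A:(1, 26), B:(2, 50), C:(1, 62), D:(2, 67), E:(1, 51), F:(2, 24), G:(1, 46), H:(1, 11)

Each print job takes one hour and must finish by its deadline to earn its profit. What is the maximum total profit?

Sort by profit descending; place each in the latest free slot ≤ its deadline.
By profit: D(d2,67), C(d1,62), E(d1,51), B(d2,50), G(d1,46), A(d1,26), F(d2,24), H(d1,11)
D→slot 2; C→slot 1; E skipped; B skipped; G skipped; A skipped; F skipped; H skipped.
Profit = 62 + 67 = 129

129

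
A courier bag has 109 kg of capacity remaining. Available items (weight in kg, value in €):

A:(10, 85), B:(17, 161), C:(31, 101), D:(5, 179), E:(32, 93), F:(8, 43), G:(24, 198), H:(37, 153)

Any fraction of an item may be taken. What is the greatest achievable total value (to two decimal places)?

Ratios (sorted): D 35.80, B 9.47, A 8.50, G 8.25, F 5.38, H 4.14, C 3.26, E 2.91
take D (5 @ 179); take B (17 @ 161); take A (10 @ 85); take G (24 @ 198); take F (8 @ 43); take H (37 @ 153); take 8/31 of C → 26.06. Capacity used 109/109.
Total value = 845.06

845.06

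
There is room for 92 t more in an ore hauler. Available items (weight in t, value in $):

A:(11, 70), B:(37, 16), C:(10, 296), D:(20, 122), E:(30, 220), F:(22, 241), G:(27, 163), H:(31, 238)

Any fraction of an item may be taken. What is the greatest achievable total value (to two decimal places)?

Sort by value per unit weight and fill in that order.
Order: C (296/10=29.60) > F (241/22=10.95) > H (238/31=7.68) > E (220/30=7.33) > A (70/11=6.36) > D (122/20=6.10) > G (163/27=6.04) > B (16/37=0.43)
Fill: take C (10 @ 296) → take F (22 @ 241) → take H (31 @ 238) → take 29/30 of E → 212.67; 92/92 used.
Total value = 987.67

987.67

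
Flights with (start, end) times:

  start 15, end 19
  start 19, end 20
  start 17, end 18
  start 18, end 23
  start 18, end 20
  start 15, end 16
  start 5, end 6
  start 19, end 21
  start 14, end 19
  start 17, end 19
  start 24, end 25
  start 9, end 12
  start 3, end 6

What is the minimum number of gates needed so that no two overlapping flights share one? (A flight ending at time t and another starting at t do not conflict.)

The answer is the maximum number of intervals overlapping at any instant.
starts: [3, 5, 9, 14, 15, 15, 17, 17, 18, 18, 19, 19, 24]
ends:   [6, 6, 12, 16, 18, 19, 19, 19, 20, 20, 21, 23, 25]
s3→1 s5→2 e6→1 e6→0 s9→1 e12→0 s14→1 s15→2 s15→3 e16→2 s17→3 s17→4 e18→3 s18→4 s18→5  — peak 5.

5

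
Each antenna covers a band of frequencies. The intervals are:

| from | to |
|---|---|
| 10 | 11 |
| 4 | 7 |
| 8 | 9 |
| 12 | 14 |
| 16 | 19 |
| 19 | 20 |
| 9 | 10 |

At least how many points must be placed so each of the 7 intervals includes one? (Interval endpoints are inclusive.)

Sorted: [4,7] [8,9] [9,10] [10,11] [12,14] [16,19] [19,20]
{[4,7]} hit by 7; {[8,9],[9,10]} hit by 9; {[10,11]} hit by 11; {[12,14]} hit by 14; {[16,19],[19,20]} hit by 19.
Points: 7, 9, 11, 14, 19 (5 total).

5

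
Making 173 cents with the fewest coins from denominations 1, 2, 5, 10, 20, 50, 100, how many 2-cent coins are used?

1

173 = 1×100 + 1×50 + 1×20 + 1×2 + 1×1
Count of 2: 1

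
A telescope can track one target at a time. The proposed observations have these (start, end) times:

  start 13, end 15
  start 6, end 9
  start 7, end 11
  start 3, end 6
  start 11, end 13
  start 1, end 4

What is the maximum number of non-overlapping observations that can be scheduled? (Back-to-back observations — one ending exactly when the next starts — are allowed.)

Greedy by earliest finish: after sorting by end time, pick each interval compatible with the last pick.
Sorted by end: (1,4)  (3,6)  (6,9)  (7,11)  (11,13)  (13,15)
take (1,4); skip (3,6); take (6,9); take (11,13); take (13,15).
Selected 4 observations.

4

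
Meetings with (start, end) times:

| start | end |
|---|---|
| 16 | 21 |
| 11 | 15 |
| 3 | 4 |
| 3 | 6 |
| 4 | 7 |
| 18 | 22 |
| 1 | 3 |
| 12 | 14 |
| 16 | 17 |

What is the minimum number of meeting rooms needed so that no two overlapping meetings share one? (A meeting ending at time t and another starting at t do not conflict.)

2

starts: [1, 3, 3, 4, 11, 12, 16, 16, 18]
ends:   [3, 4, 6, 7, 14, 15, 17, 21, 22]
s1→1 e3→0 s3→1 s3→2  — peak 2.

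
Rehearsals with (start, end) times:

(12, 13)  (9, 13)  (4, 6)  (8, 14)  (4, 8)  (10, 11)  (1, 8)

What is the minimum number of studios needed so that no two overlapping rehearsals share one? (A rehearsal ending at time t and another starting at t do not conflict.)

The answer is the maximum number of intervals overlapping at any instant.
Events (time:±→running): 1:+→1 4:+→2 4:+→3 … peak 3.

3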